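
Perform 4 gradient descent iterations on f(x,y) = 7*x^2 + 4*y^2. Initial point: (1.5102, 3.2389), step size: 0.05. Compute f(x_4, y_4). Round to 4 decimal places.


Gradient descent on f(x,y) = 7*x^2 + 4*y^2.
Starting point: (1.5102, 3.2389), alpha = 0.05
Step 1: grad_x = 2*7*1.5102 = 21.1428, grad_y = 2*4*3.2389 = 25.9112
  x_1 = 1.5102 - 0.05*21.1428 = 0.4531
  y_1 = 3.2389 - 0.05*25.9112 = 1.9433
Step 2: grad_x = 2*7*0.4531 = 6.3428, grad_y = 2*4*1.9433 = 15.5467
  x_2 = 0.4531 - 0.05*6.3428 = 0.1359
  y_2 = 1.9433 - 0.05*15.5467 = 1.166
Step 3: grad_x = 2*7*0.1359 = 1.9029, grad_y = 2*4*1.166 = 9.328
  x_3 = 0.1359 - 0.05*1.9029 = 0.0408
  y_3 = 1.166 - 0.05*9.328 = 0.6996
Step 4: grad_x = 2*7*0.0408 = 0.5709, grad_y = 2*4*0.6996 = 5.5968
  x_4 = 0.0408 - 0.05*0.5709 = 0.0122
  y_4 = 0.6996 - 0.05*5.5968 = 0.4198
f(0.0122, 0.4198) = 7*0.0122^2 + 4*0.4198^2 = 0.7058


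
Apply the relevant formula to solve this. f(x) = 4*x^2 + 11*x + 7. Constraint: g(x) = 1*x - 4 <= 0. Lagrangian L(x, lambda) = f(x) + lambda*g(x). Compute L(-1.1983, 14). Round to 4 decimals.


Step 1: Evaluate f(x).
f(-1.1983) = 4*(-1.1983)^2 + 11*(-1.1983) + 7 = -0.4376
Step 2: Evaluate g(x).
g(-1.1983) = 1*-1.1983 - 4 = -5.1983
Step 3: Compute Lagrangian.
L = -0.4376 + 14*-5.1983 = -73.2138


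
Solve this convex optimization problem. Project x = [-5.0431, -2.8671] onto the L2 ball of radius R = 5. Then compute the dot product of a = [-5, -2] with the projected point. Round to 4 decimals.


Step 1: Compute ||x|| (intermediates to 6 decimals).
||x|| = sqrt((-5.0431)^2 + (-2.8671)^2) = 5.801131
Step 2: Project.
Since ||x|| > R, scale = R/||x|| = 5/5.801131 = 0.861901, proj(x) = scale * x
proj(x) = [-4.346653, -2.471156]
Step 3: Dot product.
a^T * proj(x) = -5*(-4.346653) - 2*(-2.471156) = 26.6756


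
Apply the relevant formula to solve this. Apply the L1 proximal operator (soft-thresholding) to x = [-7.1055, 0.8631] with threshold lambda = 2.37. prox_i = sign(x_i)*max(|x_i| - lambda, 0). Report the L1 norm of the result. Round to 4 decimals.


Soft-thresholding with lambda = 2.37:
prox(-7.1055) = sign(-7.1055)*max(|-7.1055| - 2.37, 0) = -4.7355
prox(0.8631) = sign(0.8631)*max(|0.8631| - 2.37, 0) = 0.0
prox(x) = [-4.7355, 0.0]
||prox(x)||_1 = 4.7355 + 0.0 = 4.7355


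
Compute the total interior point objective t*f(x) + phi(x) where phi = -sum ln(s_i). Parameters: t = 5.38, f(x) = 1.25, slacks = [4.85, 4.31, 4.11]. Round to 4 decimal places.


Step 1: Compute log-barrier.
ln values: [1.579, 1.4609, 1.4134]
phi = -(1.579 + 1.4609 + 1.4134) = -4.4533
Step 2: Compute augmented objective.
t*f(x) = 5.38*1.25 = 6.725
Total = 6.725 - 4.4533 = 2.2717


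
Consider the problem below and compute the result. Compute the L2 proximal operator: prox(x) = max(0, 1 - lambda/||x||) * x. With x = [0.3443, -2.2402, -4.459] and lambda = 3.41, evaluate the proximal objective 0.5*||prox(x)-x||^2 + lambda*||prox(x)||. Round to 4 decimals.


Step 1: Compute ||x||.
||x|| = 5.002
Step 2: Compute scaling factor.
scale = max(0, 1 - 3.41/5.002) = 0.3183
Step 3: prox(x) = [0.1096, -0.713, -1.4192]
||prox(x)|| = 1.592
Step 4: Proximal objective.
0.5*||prox-x||^2 = 5.8141
lambda*||prox|| = 5.4287
Total = 11.2427


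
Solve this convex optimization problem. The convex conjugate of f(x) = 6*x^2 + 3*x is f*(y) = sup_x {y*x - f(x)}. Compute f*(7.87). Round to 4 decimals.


f*(y) = sup_x {y*x - a*x^2 - b*x} = sup_x {(y-b)*x - a*x^2}
FOC: (y - b) - 2a*x = 0 => x* = (y - b)/(2a)
x* = (7.87 - 3)/(2*6) = 0.4058
f*(7.87) = (y-b)^2/(4a) = (7.87 - 3)^2/(4*6)
= 23.7169/24 = 0.9882


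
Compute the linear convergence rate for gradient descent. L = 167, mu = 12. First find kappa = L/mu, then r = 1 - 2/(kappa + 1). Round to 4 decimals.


Step 1: Compute the condition number.
kappa = L/mu = 167/12 = 13.9167
Step 2: Compute the convergence rate.
r = 1 - 2/(kappa + 1) = 1 - 2*mu/(L + mu) = (L - mu)/(L + mu) = 155/179 = 0.8659


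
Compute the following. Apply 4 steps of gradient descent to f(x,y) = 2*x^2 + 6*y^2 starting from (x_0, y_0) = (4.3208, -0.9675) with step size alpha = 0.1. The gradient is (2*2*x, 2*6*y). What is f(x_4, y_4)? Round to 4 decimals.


Gradient descent on f(x,y) = 2*x^2 + 6*y^2.
Starting point: (4.3208, -0.9675), alpha = 0.1
Step 1: grad_x = 2*2*4.3208 = 17.2832, grad_y = 2*6*-0.9675 = -11.61
  x_1 = 4.3208 - 0.1*17.2832 = 2.5925
  y_1 = -0.9675 - 0.1*-11.61 = 0.1935
Step 2: grad_x = 2*2*2.5925 = 10.3699, grad_y = 2*6*0.1935 = 2.322
  x_2 = 2.5925 - 0.1*10.3699 = 1.5555
  y_2 = 0.1935 - 0.1*2.322 = -0.0387
Step 3: grad_x = 2*2*1.5555 = 6.222, grad_y = 2*6*-0.0387 = -0.4644
  x_3 = 1.5555 - 0.1*6.222 = 0.9333
  y_3 = -0.0387 - 0.1*-0.4644 = 0.0077
Step 4: grad_x = 2*2*0.9333 = 3.7332, grad_y = 2*6*0.0077 = 0.0929
  x_4 = 0.9333 - 0.1*3.7332 = 0.56
  y_4 = 0.0077 - 0.1*0.0929 = -0.0015
f(0.56, -0.0015) = 2*0.56^2 + 6*(-0.0015)^2 = 0.6272


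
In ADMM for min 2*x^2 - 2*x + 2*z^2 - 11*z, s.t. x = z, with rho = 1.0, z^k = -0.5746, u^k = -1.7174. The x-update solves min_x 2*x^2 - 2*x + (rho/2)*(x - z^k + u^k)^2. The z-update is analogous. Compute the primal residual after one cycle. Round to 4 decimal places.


ADMM iteration with rho = 1.0, z^k = -0.5746, u^k = -1.7174
Step 1: x-update.
Minimize 2*x^2 - 2*x + (1.0/2)*(x + 0.5746 - 1.7174)^2
FOC: (2*2 + 1.0)*x = 2 + 1.0*(-0.5746 + 1.7174)
x^{k+1} = 0.6286
Step 2: z-update.
Minimize 2*z^2 - 11*z + (1.0/2)*(0.6286 - z - 1.7174)^2
FOC: (2*2 + 1.0)*z = 11 + 1.0*(0.6286 - 1.7174)
z^{k+1} = 1.9822
Step 3: u-update.
u^{k+1} = -1.7174 + 0.6286 - 1.9822 = -3.0711
Step 4: Primal residual = |0.6286 - 1.9822| = 1.3537


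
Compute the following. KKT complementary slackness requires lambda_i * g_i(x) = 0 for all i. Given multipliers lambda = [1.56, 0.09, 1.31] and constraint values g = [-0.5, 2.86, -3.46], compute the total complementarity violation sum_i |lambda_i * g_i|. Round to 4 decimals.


KKT complementary slackness check:
lambda_1 * g_1 = 1.56 * -0.5 = -0.78
lambda_2 * g_2 = 0.09 * 2.86 = 0.2574
lambda_3 * g_3 = 1.31 * -3.46 = -4.5326
Total violation = 0.78 + 0.2574 + 4.5326 = 5.57


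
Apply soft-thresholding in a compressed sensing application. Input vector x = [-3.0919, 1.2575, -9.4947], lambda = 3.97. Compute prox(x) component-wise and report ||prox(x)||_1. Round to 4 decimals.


Soft-thresholding with lambda = 3.97:
prox(-3.0919) = sign(-3.0919)*max(|-3.0919| - 3.97, 0) = 0.0
prox(1.2575) = sign(1.2575)*max(|1.2575| - 3.97, 0) = 0.0
prox(-9.4947) = sign(-9.4947)*max(|-9.4947| - 3.97, 0) = -5.5247
prox(x) = [0.0, 0.0, -5.5247]
||prox(x)||_1 = 0.0 + 0.0 + 5.5247 = 5.5247


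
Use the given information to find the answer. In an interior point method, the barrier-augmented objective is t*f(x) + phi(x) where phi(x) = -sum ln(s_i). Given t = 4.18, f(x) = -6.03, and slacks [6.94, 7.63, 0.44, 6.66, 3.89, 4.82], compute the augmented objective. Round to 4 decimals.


Step 1: Compute log-barrier.
ln values: [1.9373, 2.0321, -0.821, 1.8961, 1.3584, 1.5728]
phi = -(1.9373 + 2.0321 - 0.821 + 1.8961 + 1.3584 + 1.5728) = -7.9757
Step 2: Compute augmented objective.
t*f(x) = 4.18*-6.03 = -25.2054
Total = -25.2054 - 7.9757 = -33.1811


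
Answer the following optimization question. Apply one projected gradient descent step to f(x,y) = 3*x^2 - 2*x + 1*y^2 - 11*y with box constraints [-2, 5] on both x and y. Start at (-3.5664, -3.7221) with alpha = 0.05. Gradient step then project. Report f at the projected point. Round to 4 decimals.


Step 1: Compute gradient at (-3.5664, -3.7221).
grad_x = 2*3*-3.5664 - 2 = -23.3984
grad_y = 2*1*-3.7221 - 11 = -18.4442
Step 2: Gradient step.
x_raw = -3.5664 - 0.05*-23.3984 = -2.3965
y_raw = -3.7221 - 0.05*-18.4442 = -2.7999
Step 3: Project onto [-2, 5].
x_proj = clip(-2.3965) = -2.0
y_proj = clip(-2.7999) = -2.0
Step 4: Evaluate f.
f(-2.0, -2.0) = 42.0


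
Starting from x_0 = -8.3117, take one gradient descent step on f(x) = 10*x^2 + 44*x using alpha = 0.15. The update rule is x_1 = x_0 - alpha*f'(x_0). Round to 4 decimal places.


We compute the gradient at x_0 and apply the update.
f'(x) = 20*x + 44
f'(-8.3117) = 20*-8.3117 + 44 = -122.234
x_1 = -8.3117 - 0.15*-122.234 = 10.0234


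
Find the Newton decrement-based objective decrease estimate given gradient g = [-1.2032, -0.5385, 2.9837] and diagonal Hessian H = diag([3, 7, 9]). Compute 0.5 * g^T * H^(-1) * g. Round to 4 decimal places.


Step 1: H is diagonal, so H^(-1) * g = [-0.4011, -0.0769, 0.3315].
Step 2: g^T H^(-1) g = sum_i g_i^2 / H_ii
  = (-1.2032)^2/3 + (-0.5385)^2/7 + (2.9837)^2/9
  = 0.4826 + 0.0414 + 0.9892 = 1.5132
Step 3: Objective decrease = 0.5 * g^T H^(-1) g = 0.7566


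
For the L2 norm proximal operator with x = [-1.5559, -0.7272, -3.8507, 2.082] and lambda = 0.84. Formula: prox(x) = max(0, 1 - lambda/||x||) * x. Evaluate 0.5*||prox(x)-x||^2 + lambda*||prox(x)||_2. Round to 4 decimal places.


Step 1: Compute ||x||.
||x|| = 4.7024
Step 2: Compute scaling factor.
scale = max(0, 1 - 0.84/4.7024) = 0.8214
Step 3: prox(x) = [-1.278, -0.5973, -3.1628, 1.7101]
||prox(x)|| = 3.8624
Step 4: Proximal objective.
0.5*||prox-x||^2 = 0.3528
lambda*||prox|| = 3.2444
Total = 3.5972


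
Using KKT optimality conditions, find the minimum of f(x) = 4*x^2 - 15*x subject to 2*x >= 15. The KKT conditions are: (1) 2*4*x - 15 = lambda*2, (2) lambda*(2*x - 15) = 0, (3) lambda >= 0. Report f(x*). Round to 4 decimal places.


Step 1: Try lambda = 0 (constraint inactive).
x_unc = 15/(2*4) = 1.875
Check: 2*1.875 = 3.75 < 15 -- violated!
Step 2: Constraint must be active: 2*x = 15
x* = 15/2 = 7.5
lambda = (2*4*7.5 - 15)/2 = 22.5
Step 3: Compute optimal value.
f(x*) = 4*7.5^2 - 15*7.5 = 112.5


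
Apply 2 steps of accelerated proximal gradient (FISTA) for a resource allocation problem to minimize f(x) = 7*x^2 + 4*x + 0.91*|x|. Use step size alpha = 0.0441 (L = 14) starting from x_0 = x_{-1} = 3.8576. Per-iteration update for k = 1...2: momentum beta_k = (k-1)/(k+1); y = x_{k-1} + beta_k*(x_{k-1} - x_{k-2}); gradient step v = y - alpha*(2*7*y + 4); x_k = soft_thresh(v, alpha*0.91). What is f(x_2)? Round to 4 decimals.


FISTA on f(x) = 7*x^2 + 4*x + 0.91*|x|
L = 14, alpha = 0.0441
Iteration 1: beta = 0.0, y = 3.8576 + 0.0*(3.8576 - 3.8576) = 3.8576
  grad(y) = 58.0064, v = y - alpha*grad = 1.2995
  prox(v) = soft_thresh(1.2995, 0.0401) = 1.2594
Iteration 2: beta = 0.3333, y = 1.2594 + 0.3333*(1.2594 - 3.8576) = 0.3933
  grad(y) = 9.5064, v = y - alpha*grad = -0.0259
  prox(v) = soft_thresh(-0.0259, 0.0401) = 0.0
f(x_2) = 7*0.0^2 + 4*0.0 + 0.91*|0.0| = 0.0


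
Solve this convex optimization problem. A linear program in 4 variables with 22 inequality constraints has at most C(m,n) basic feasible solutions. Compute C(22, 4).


Each vertex corresponds to some choice of n active constraints out of m, so the number of vertices is at most C(m, n) = m! / (n!(m-n)!).
m = 22, n = 4
Numerator: 22 * 21 * 20 * 19
Denominator: 4! = 24
C(22, 4) = 7315


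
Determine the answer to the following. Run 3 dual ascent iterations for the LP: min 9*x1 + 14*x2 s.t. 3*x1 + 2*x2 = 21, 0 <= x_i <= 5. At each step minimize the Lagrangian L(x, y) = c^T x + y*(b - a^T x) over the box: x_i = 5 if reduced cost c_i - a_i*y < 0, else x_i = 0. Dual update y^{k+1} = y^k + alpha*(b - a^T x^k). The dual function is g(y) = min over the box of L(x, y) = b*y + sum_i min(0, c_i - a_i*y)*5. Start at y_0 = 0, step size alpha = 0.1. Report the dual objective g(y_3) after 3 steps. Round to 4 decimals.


Dual ascent for LP: min 9*x1 + 14*x2, 3*x1 + 2*x2 = 21, 0 <= x_i <= 5
Step 1: y^k = 0.0, reduced costs: (9.0, 14.0)
  x^k = (0.0, 0.0), subgradient = b - a^T x = 21.0
  y^{k+1} = 0.0 + 0.1*21.0 = 2.1
Step 2: y^k = 2.1, reduced costs: (2.7, 9.8)
  x^k = (0.0, 0.0), subgradient = b - a^T x = 21.0
  y^{k+1} = 2.1 + 0.1*21.0 = 4.2
Step 3: y^k = 4.2, reduced costs: (-3.6, 5.6)
  x^k = (5.0, 0.0), subgradient = b - a^T x = 6.0
  y^{k+1} = 4.2 + 0.1*6.0 = 4.8
Dual objective at y_3 = 4.8: reduced costs (-5.4, 4.4), box minimizer x = (5.0, 0.0)
g(y_3) = b*y + (c1 - a1*y)*x1 + (c2 - a2*y)*x2 = 21*4.8 + (-5.4)*5.0 + 4.4*0.0 = 100.8 - 27.0 + 0.0 = 73.8


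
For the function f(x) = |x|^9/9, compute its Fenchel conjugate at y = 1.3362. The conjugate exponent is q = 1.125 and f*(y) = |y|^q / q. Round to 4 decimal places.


The conjugate exponent q satisfies 1/p + 1/q = 1.
p = 9, so q = 9/(9 - 1) = 1.125
|y|^q = 1.3362^1.125 = 1.3855
f*(1.3362) = 1.3855 / 1.125 = 1.2316


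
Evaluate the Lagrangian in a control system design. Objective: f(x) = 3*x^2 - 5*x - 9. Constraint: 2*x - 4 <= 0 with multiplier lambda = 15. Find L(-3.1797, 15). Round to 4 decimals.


Step 1: Evaluate f(x).
f(-3.1797) = 3*(-3.1797)^2 - 5*(-3.1797) - 9 = 37.23
Step 2: Evaluate g(x).
g(-3.1797) = 2*-3.1797 - 4 = -10.3594
Step 3: Compute Lagrangian.
L = 37.23 + 15*-10.3594 = -118.161


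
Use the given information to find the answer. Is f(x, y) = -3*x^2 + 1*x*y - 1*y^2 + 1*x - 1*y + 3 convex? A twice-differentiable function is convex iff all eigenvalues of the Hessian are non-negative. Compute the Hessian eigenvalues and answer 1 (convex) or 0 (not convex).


The Hessian of f(x,y) = -3*x^2 + 1*x*y - 1*y^2 + 1*x - 1*y + 3 is:
H = [[-6, 1], [1, -2]]
Trace = -6 - 2 = -8
Determinant = -6*-2 - (1)^2 = 11
Discriminant = (-8)^2 - 4*11 = 20.0
Eigenvalues: lambda_1 = -6.2361, lambda_2 = -1.7639
The function is not convex.

0


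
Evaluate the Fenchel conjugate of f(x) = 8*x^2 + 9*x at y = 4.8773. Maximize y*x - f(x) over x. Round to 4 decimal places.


f*(y) = sup_x {y*x - a*x^2 - b*x} = sup_x {(y-b)*x - a*x^2}
FOC: (y - b) - 2a*x = 0 => x* = (y - b)/(2a)
x* = (4.8773 - 9)/(2*8) = -0.2577
f*(4.8773) = (y-b)^2/(4a) = (4.8773 - 9)^2/(4*8)
= 16.9967/32 = 0.5311


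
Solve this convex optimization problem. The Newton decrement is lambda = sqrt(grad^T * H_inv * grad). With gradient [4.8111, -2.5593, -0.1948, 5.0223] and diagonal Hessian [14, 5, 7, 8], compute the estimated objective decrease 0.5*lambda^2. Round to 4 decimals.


Step 1: H is diagonal, so H^(-1) * g = [0.3437, -0.5119, -0.0278, 0.6278].
Step 2: g^T H^(-1) g = sum_i g_i^2 / H_ii
  = (4.8111)^2/14 + (-2.5593)^2/5 + (-0.1948)^2/7 + (5.0223)^2/8
  = 1.6533 + 1.31 + 0.0054 + 3.1529 = 6.1217
Step 3: Objective decrease = 0.5 * g^T H^(-1) g = 3.0608


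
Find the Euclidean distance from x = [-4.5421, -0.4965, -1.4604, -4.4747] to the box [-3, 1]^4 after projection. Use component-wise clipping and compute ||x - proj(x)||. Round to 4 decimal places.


Project each component onto [-3, 1].
clip(-4.5421) = -3.0, clip(-0.4965) = -0.4965, clip(-1.4604) = -1.4604, clip(-4.4747) = -3.0
Projection = [-3.0, -0.4965, -1.4604, -3.0]
Squared diffs: [2.3781, 0.0, 0.0, 2.1747]
Distance = sqrt(4.5528) = 2.1337


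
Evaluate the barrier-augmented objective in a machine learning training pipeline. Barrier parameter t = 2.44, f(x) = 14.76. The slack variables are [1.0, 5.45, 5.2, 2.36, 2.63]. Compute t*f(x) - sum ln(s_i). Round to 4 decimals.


Step 1: Compute log-barrier.
ln values: [0.0, 1.6956, 1.6487, 0.8587, 0.967]
phi = -(0.0 + 1.6956 + 1.6487 + 0.8587 + 0.967) = -5.1699
Step 2: Compute augmented objective.
t*f(x) = 2.44*14.76 = 36.0144
Total = 36.0144 - 5.1699 = 30.8445


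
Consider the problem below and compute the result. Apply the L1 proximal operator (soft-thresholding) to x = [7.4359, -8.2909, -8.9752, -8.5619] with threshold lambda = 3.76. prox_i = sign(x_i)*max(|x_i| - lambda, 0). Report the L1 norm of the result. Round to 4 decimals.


Soft-thresholding with lambda = 3.76:
prox(7.4359) = sign(7.4359)*max(|7.4359| - 3.76, 0) = 3.6759
prox(-8.2909) = sign(-8.2909)*max(|-8.2909| - 3.76, 0) = -4.5309
prox(-8.9752) = sign(-8.9752)*max(|-8.9752| - 3.76, 0) = -5.2152
prox(-8.5619) = sign(-8.5619)*max(|-8.5619| - 3.76, 0) = -4.8019
prox(x) = [3.6759, -4.5309, -5.2152, -4.8019]
||prox(x)||_1 = 3.6759 + 4.5309 + 5.2152 + 4.8019 = 18.2239


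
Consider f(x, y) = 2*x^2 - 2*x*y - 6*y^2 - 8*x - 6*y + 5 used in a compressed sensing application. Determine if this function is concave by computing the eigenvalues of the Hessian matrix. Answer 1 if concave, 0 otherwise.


The Hessian of f(x,y) = 2*x^2 - 2*x*y - 6*y^2 - 8*x - 6*y + 5 is:
H = [[4, -2], [-2, -12]]
Trace = 4 - 12 = -8
Determinant = 4*-12 - (-2)^2 = -52
Discriminant = (-8)^2 - 4*-52 = 272.0
Eigenvalues: lambda_1 = -12.2462, lambda_2 = 4.2462
The function is not concave.

0


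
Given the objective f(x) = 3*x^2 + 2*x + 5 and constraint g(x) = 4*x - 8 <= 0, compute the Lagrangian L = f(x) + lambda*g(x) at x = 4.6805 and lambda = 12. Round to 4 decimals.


Step 1: Evaluate f(x).
f(4.6805) = 3*4.6805^2 + 2*4.6805 + 5 = 80.0822
Step 2: Evaluate g(x).
g(4.6805) = 4*4.6805 - 8 = 10.722
Step 3: Compute Lagrangian.
L = 80.0822 + 12*10.722 = 208.7462


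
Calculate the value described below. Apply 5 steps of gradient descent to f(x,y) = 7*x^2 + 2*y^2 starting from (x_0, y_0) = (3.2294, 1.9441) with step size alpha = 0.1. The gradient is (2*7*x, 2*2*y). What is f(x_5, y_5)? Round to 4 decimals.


Gradient descent on f(x,y) = 7*x^2 + 2*y^2.
Starting point: (3.2294, 1.9441), alpha = 0.1
Step 1: grad_x = 2*7*3.2294 = 45.2116, grad_y = 2*2*1.9441 = 7.7764
  x_1 = 3.2294 - 0.1*45.2116 = -1.2918
  y_1 = 1.9441 - 0.1*7.7764 = 1.1665
Step 2: grad_x = 2*7*-1.2918 = -18.0846, grad_y = 2*2*1.1665 = 4.6658
  x_2 = -1.2918 - 0.1*-18.0846 = 0.5167
  y_2 = 1.1665 - 0.1*4.6658 = 0.6999
Step 3: grad_x = 2*7*0.5167 = 7.2339, grad_y = 2*2*0.6999 = 2.7995
  x_3 = 0.5167 - 0.1*7.2339 = -0.2067
  y_3 = 0.6999 - 0.1*2.7995 = 0.4199
Step 4: grad_x = 2*7*-0.2067 = -2.8935, grad_y = 2*2*0.4199 = 1.6797
  x_4 = -0.2067 - 0.1*-2.8935 = 0.0827
  y_4 = 0.4199 - 0.1*1.6797 = 0.252
Step 5: grad_x = 2*7*0.0827 = 1.1574, grad_y = 2*2*0.252 = 1.0078
  x_5 = 0.0827 - 0.1*1.1574 = -0.0331
  y_5 = 0.252 - 0.1*1.0078 = 0.1512
f(-0.0331, 0.1512) = 7*(-0.0331)^2 + 2*0.1512^2 = 0.0534


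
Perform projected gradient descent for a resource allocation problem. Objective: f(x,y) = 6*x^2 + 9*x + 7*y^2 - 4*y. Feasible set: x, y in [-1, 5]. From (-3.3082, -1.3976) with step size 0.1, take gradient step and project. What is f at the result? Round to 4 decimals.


Step 1: Compute gradient at (-3.3082, -1.3976).
grad_x = 2*6*-3.3082 + 9 = -30.6984
grad_y = 2*7*-1.3976 - 4 = -23.5664
Step 2: Gradient step.
x_raw = -3.3082 - 0.1*-30.6984 = -0.2384
y_raw = -1.3976 - 0.1*-23.5664 = 0.959
Step 3: Project onto [-1, 5].
x_proj = clip(-0.2384) = -0.2384
y_proj = clip(0.959) = 0.959
Step 4: Evaluate f.
f(-0.2384, 0.959) = 0.7978


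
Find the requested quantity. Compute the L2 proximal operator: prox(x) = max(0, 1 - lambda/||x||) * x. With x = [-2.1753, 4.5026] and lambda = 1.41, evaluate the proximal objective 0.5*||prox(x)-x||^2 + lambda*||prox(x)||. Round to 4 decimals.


Step 1: Compute ||x||.
||x|| = 5.0005
Step 2: Compute scaling factor.
scale = max(0, 1 - 1.41/5.0005) = 0.718
Step 3: prox(x) = [-1.5619, 3.233]
||prox(x)|| = 3.5905
Step 4: Proximal objective.
0.5*||prox-x||^2 = 0.9941
lambda*||prox|| = 5.0626
Total = 6.0567


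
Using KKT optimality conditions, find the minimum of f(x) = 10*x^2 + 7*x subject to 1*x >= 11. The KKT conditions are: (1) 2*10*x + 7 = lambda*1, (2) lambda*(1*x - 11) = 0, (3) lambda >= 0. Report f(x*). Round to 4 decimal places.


Step 1: Try lambda = 0 (constraint inactive).
x_unc = -7/(2*10) = -0.35
Check: 1*-0.35 = -0.35 < 11 -- violated!
Step 2: Constraint must be active: 1*x = 11
x* = 11/1 = 11.0
lambda = (2*10*11.0 + 7)/1 = 227.0
Step 3: Compute optimal value.
f(x*) = 10*11.0^2 + 7*11.0 = 1287.0


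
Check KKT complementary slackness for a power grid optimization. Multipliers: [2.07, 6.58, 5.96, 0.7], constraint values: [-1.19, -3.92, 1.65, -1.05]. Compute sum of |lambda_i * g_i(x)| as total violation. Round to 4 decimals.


KKT complementary slackness check:
lambda_1 * g_1 = 2.07 * -1.19 = -2.4633
lambda_2 * g_2 = 6.58 * -3.92 = -25.7936
lambda_3 * g_3 = 5.96 * 1.65 = 9.834
lambda_4 * g_4 = 0.7 * -1.05 = -0.735
Total violation = 2.4633 + 25.7936 + 9.834 + 0.735 = 38.8259


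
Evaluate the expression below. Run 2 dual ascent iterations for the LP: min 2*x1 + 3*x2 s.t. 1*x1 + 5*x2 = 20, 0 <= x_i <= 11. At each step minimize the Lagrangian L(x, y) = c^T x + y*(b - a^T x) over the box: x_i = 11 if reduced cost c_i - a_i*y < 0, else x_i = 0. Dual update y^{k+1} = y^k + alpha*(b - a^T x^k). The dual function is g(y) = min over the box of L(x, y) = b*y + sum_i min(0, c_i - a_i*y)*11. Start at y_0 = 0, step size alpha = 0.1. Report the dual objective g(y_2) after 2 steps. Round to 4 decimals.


Dual ascent for LP: min 2*x1 + 3*x2, 1*x1 + 5*x2 = 20, 0 <= x_i <= 11
Step 1: y^k = 0.0, reduced costs: (2.0, 3.0)
  x^k = (0.0, 0.0), subgradient = b - a^T x = 20.0
  y^{k+1} = 0.0 + 0.1*20.0 = 2.0
Step 2: y^k = 2.0, reduced costs: (0.0, -7.0)
  x^k = (0.0, 11.0), subgradient = b - a^T x = -35.0
  y^{k+1} = 2.0 + 0.1*-35.0 = -1.5
Dual objective at y_2 = -1.5: reduced costs (3.5, 10.5), box minimizer x = (0.0, 0.0)
g(y_2) = b*y + (c1 - a1*y)*x1 + (c2 - a2*y)*x2 = 20*(-1.5) + 3.5*0.0 + 10.5*0.0 = -30.0 + 0.0 + 0.0 = -30.0


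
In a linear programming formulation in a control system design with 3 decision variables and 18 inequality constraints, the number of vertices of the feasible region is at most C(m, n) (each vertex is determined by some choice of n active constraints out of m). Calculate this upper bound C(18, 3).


Each vertex corresponds to some choice of n active constraints out of m, so the number of vertices is at most C(m, n) = m! / (n!(m-n)!).
m = 18, n = 3
Numerator: 18 * 17 * 16
Denominator: 3! = 6
C(18, 3) = 816


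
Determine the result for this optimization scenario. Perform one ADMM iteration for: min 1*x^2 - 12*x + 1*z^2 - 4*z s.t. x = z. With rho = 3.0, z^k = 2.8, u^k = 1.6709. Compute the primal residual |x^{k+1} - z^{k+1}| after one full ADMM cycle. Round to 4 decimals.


ADMM iteration with rho = 3.0, z^k = 2.8, u^k = 1.6709
Step 1: x-update.
Minimize 1*x^2 - 12*x + (3.0/2)*(x - 2.8 + 1.6709)^2
FOC: (2*1 + 3.0)*x = 12 + 3.0*(2.8 - 1.6709)
x^{k+1} = 3.0775
Step 2: z-update.
Minimize 1*z^2 - 4*z + (3.0/2)*(3.0775 - z + 1.6709)^2
FOC: (2*1 + 3.0)*z = 4 + 3.0*(3.0775 + 1.6709)
z^{k+1} = 3.649
Step 3: u-update.
u^{k+1} = 1.6709 + 3.0775 - 3.649 = 1.0993
Step 4: Primal residual = |3.0775 - 3.649| = 0.5716


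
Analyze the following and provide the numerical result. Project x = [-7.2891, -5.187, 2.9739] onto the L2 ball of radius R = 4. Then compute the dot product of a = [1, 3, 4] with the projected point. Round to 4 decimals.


Step 1: Compute ||x|| (intermediates to 6 decimals).
||x|| = sqrt((-7.2891)^2 + (-5.187)^2 + 2.9739^2) = 9.427621
Step 2: Project.
Since ||x|| > R, scale = R/||x|| = 4/9.427621 = 0.424285, proj(x) = scale * x
proj(x) = [-3.092656, -2.200766, 1.261781]
Step 3: Dot product.
a^T * proj(x) = 1*(-3.092656) + 3*(-2.200766) + 4*1.261781 = -4.6478


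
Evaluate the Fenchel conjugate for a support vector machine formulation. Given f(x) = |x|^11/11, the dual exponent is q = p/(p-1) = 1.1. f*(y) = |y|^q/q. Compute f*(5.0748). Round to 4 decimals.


The conjugate exponent q satisfies 1/p + 1/q = 1.
p = 11, so q = 11/(11 - 1) = 1.1
|y|^q = 5.0748^1.1 = 5.9698
f*(5.0748) = 5.9698 / 1.1 = 5.4271


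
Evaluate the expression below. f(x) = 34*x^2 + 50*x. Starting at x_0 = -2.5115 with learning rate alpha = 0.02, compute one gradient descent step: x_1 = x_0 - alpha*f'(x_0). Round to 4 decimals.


We compute the gradient at x_0 and apply the update.
f'(x) = 68*x + 50
f'(-2.5115) = 68*-2.5115 + 50 = -120.782
x_1 = -2.5115 - 0.02*-120.782 = -0.0959


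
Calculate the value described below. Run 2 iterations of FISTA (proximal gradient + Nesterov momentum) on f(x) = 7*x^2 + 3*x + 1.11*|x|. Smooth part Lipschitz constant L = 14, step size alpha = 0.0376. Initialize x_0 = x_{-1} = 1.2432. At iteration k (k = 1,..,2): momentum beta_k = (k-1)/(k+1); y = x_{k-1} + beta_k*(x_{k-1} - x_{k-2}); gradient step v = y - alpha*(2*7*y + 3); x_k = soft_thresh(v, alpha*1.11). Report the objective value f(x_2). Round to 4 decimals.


FISTA on f(x) = 7*x^2 + 3*x + 1.11*|x|
L = 14, alpha = 0.0376
Iteration 1: beta = 0.0, y = 1.2432 + 0.0*(1.2432 - 1.2432) = 1.2432
  grad(y) = 20.4048, v = y - alpha*grad = 0.476
  prox(v) = soft_thresh(0.476, 0.0417) = 0.4342
Iteration 2: beta = 0.3333, y = 0.4342 + 0.3333*(0.4342 - 1.2432) = 0.1646
  grad(y) = 5.3043, v = y - alpha*grad = -0.0348
  prox(v) = soft_thresh(-0.0348, 0.0417) = 0.0
f(x_2) = 7*0.0^2 + 3*0.0 + 1.11*|0.0| = 0.0


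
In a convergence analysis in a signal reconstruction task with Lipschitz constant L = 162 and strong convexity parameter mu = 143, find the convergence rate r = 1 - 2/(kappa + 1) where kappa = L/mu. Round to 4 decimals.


Step 1: Compute the condition number.
kappa = L/mu = 162/143 = 1.1329
Step 2: Compute the convergence rate.
r = 1 - 2/(kappa + 1) = 1 - 2*mu/(L + mu) = (L - mu)/(L + mu) = 19/305 = 0.0623


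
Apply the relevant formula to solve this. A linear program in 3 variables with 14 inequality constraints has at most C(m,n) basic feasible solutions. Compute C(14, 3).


Each vertex corresponds to some choice of n active constraints out of m, so the number of vertices is at most C(m, n) = m! / (n!(m-n)!).
m = 14, n = 3
Numerator: 14 * 13 * 12
Denominator: 3! = 6
C(14, 3) = 364


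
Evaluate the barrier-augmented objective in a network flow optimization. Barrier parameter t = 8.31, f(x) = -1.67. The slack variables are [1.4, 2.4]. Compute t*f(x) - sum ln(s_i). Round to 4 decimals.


Step 1: Compute log-barrier.
ln values: [0.3365, 0.8755]
phi = -(0.3365 + 0.8755) = -1.2119
Step 2: Compute augmented objective.
t*f(x) = 8.31*-1.67 = -13.8777
Total = -13.8777 - 1.2119 = -15.0896


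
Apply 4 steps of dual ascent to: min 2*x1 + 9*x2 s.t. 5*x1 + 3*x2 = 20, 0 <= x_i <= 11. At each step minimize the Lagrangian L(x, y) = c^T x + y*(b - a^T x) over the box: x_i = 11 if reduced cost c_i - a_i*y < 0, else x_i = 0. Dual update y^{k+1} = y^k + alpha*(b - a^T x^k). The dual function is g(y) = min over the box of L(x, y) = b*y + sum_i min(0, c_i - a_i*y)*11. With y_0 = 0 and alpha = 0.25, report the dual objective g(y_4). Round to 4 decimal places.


Dual ascent for LP: min 2*x1 + 9*x2, 5*x1 + 3*x2 = 20, 0 <= x_i <= 11
Step 1: y^k = 0.0, reduced costs: (2.0, 9.0)
  x^k = (0.0, 0.0), subgradient = b - a^T x = 20.0
  y^{k+1} = 0.0 + 0.25*20.0 = 5.0
Step 2: y^k = 5.0, reduced costs: (-23.0, -6.0)
  x^k = (11.0, 11.0), subgradient = b - a^T x = -68.0
  y^{k+1} = 5.0 + 0.25*-68.0 = -12.0
Step 3: y^k = -12.0, reduced costs: (62.0, 45.0)
  x^k = (0.0, 0.0), subgradient = b - a^T x = 20.0
  y^{k+1} = -12.0 + 0.25*20.0 = -7.0
Step 4: y^k = -7.0, reduced costs: (37.0, 30.0)
  x^k = (0.0, 0.0), subgradient = b - a^T x = 20.0
  y^{k+1} = -7.0 + 0.25*20.0 = -2.0
Dual objective at y_4 = -2.0: reduced costs (12.0, 15.0), box minimizer x = (0.0, 0.0)
g(y_4) = b*y + (c1 - a1*y)*x1 + (c2 - a2*y)*x2 = 20*(-2.0) + 12.0*0.0 + 15.0*0.0 = -40.0 + 0.0 + 0.0 = -40.0


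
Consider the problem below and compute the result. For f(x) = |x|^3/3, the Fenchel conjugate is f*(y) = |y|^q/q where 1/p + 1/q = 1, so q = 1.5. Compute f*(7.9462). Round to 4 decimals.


The conjugate exponent q satisfies 1/p + 1/q = 1.
p = 3, so q = 3/(3 - 1) = 1.5
|y|^q = 7.9462^1.5 = 22.3995
f*(7.9462) = 22.3995 / 1.5 = 14.933


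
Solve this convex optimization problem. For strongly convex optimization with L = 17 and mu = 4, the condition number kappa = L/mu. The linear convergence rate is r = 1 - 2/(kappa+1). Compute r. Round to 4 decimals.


Step 1: Compute the condition number.
kappa = L/mu = 17/4 = 4.25
Step 2: Compute the convergence rate.
r = 1 - 2/(kappa + 1) = 1 - 2*mu/(L + mu) = (L - mu)/(L + mu) = 13/21 = 0.619


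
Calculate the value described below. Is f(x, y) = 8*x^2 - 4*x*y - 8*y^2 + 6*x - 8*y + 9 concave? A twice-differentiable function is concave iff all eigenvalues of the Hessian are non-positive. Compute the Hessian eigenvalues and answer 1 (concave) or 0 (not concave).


The Hessian of f(x,y) = 8*x^2 - 4*x*y - 8*y^2 + 6*x - 8*y + 9 is:
H = [[16, -4], [-4, -16]]
Trace = 16 - 16 = 0
Determinant = 16*-16 - (-4)^2 = -272
Discriminant = (0)^2 - 4*-272 = 1088.0
Eigenvalues: lambda_1 = -16.4924, lambda_2 = 16.4924
The function is not concave.

0


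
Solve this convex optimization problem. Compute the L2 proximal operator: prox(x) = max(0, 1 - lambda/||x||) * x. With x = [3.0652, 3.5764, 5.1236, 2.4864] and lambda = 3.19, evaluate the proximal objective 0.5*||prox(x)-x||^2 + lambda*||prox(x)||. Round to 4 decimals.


Step 1: Compute ||x||.
||x|| = 7.3905
Step 2: Compute scaling factor.
scale = max(0, 1 - 3.19/7.3905) = 0.5684
Step 3: prox(x) = [1.7422, 2.0327, 2.9121, 1.4132]
||prox(x)|| = 4.2005
Step 4: Proximal objective.
0.5*||prox-x||^2 = 5.0881
lambda*||prox|| = 13.3996
Total = 18.4877


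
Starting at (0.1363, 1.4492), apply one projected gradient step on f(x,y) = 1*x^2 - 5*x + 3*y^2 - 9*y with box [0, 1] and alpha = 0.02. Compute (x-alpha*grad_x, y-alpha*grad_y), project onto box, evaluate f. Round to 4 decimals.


Step 1: Compute gradient at (0.1363, 1.4492).
grad_x = 2*1*0.1363 - 5 = -4.7274
grad_y = 2*3*1.4492 - 9 = -0.3048
Step 2: Gradient step.
x_raw = 0.1363 - 0.02*-4.7274 = 0.2308
y_raw = 1.4492 - 0.02*-0.3048 = 1.4553
Step 3: Project onto [0, 1].
x_proj = clip(0.2308) = 0.2308
y_proj = clip(1.4553) = 1.0
Step 4: Evaluate f.
f(0.2308, 1.0) = -7.1009


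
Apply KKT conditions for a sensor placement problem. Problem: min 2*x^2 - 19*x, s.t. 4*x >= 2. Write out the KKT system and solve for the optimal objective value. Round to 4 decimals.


Step 1: Try lambda = 0 (constraint inactive).
Stationarity: 2*2*x - 19 = 0
x* = 19/(2*2) = 4.75
Check constraint: 4*4.75 = 19.0 >= 2 -- satisfied.
Step 2: Compute optimal value.
f(x*) = 2*4.75^2 - 19*4.75 = -45.125


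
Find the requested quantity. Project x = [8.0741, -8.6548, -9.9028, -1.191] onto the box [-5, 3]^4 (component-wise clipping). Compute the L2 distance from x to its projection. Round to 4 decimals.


Project each component onto [-5, 3].
clip(8.0741) = 3.0, clip(-8.6548) = -5.0, clip(-9.9028) = -5.0, clip(-1.191) = -1.191
Projection = [3.0, -5.0, -5.0, -1.191]
Squared diffs: [25.7465, 13.3576, 24.0374, 0.0]
Distance = sqrt(63.1415) = 7.9462


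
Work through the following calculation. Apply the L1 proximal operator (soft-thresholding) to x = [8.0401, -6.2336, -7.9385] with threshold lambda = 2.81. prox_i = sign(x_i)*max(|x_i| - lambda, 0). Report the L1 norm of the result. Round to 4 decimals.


Soft-thresholding with lambda = 2.81:
prox(8.0401) = sign(8.0401)*max(|8.0401| - 2.81, 0) = 5.2301
prox(-6.2336) = sign(-6.2336)*max(|-6.2336| - 2.81, 0) = -3.4236
prox(-7.9385) = sign(-7.9385)*max(|-7.9385| - 2.81, 0) = -5.1285
prox(x) = [5.2301, -3.4236, -5.1285]
||prox(x)||_1 = 5.2301 + 3.4236 + 5.1285 = 13.7822


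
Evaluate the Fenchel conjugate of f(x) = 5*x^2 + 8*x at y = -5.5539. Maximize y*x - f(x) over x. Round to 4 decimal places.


f*(y) = sup_x {y*x - a*x^2 - b*x} = sup_x {(y-b)*x - a*x^2}
FOC: (y - b) - 2a*x = 0 => x* = (y - b)/(2a)
x* = (-5.5539 - 8)/(2*5) = -1.3554
f*(-5.5539) = (y-b)^2/(4a) = (-5.5539 - 8)^2/(4*5)
= 183.7082/20 = 9.1854


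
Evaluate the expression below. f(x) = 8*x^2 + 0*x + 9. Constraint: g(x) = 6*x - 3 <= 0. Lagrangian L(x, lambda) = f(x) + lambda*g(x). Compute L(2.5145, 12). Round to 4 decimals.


Step 1: Evaluate f(x).
f(2.5145) = 8*2.5145^2 + 0*2.5145 + 9 = 59.5817
Step 2: Evaluate g(x).
g(2.5145) = 6*2.5145 - 3 = 12.087
Step 3: Compute Lagrangian.
L = 59.5817 + 12*12.087 = 204.6257


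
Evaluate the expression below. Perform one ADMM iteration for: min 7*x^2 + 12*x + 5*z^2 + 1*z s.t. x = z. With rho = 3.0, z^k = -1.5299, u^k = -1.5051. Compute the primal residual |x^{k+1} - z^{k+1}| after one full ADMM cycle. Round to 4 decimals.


ADMM iteration with rho = 3.0, z^k = -1.5299, u^k = -1.5051
Step 1: x-update.
Minimize 7*x^2 + 12*x + (3.0/2)*(x + 1.5299 - 1.5051)^2
FOC: (2*7 + 3.0)*x = -12 + 3.0*(-1.5299 + 1.5051)
x^{k+1} = -0.7103
Step 2: z-update.
Minimize 5*z^2 + 1*z + (3.0/2)*(-0.7103 - z - 1.5051)^2
FOC: (2*5 + 3.0)*z = -1 + 3.0*(-0.7103 - 1.5051)
z^{k+1} = -0.5882
Step 3: u-update.
u^{k+1} = -1.5051 - 0.7103 + 0.5882 = -1.6272
Step 4: Primal residual = |-0.7103 + 0.5882| = 0.1221


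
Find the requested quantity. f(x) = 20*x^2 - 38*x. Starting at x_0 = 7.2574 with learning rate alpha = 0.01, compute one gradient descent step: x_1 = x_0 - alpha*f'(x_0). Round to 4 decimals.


We compute the gradient at x_0 and apply the update.
f'(x) = 40*x - 38
f'(7.2574) = 40*7.2574 - 38 = 252.296
x_1 = 7.2574 - 0.01*252.296 = 4.7344


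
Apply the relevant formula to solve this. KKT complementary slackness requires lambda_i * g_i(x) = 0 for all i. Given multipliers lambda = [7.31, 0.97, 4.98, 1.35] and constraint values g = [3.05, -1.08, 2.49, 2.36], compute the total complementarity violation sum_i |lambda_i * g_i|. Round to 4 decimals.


KKT complementary slackness check:
lambda_1 * g_1 = 7.31 * 3.05 = 22.2955
lambda_2 * g_2 = 0.97 * -1.08 = -1.0476
lambda_3 * g_3 = 4.98 * 2.49 = 12.4002
lambda_4 * g_4 = 1.35 * 2.36 = 3.186
Total violation = 22.2955 + 1.0476 + 12.4002 + 3.186 = 38.9293


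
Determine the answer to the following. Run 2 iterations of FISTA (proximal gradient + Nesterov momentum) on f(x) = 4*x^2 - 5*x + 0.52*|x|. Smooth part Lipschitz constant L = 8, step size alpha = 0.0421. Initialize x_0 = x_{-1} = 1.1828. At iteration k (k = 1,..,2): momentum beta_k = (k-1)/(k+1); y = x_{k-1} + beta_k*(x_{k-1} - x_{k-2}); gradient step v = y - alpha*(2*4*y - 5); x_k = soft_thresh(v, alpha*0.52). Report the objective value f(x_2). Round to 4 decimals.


FISTA on f(x) = 4*x^2 - 5*x + 0.52*|x|
L = 8, alpha = 0.0421
Iteration 1: beta = 0.0, y = 1.1828 + 0.0*(1.1828 - 1.1828) = 1.1828
  grad(y) = 4.4624, v = y - alpha*grad = 0.9949
  prox(v) = soft_thresh(0.9949, 0.0219) = 0.973
Iteration 2: beta = 0.3333, y = 0.973 + 0.3333*(0.973 - 1.1828) = 0.9031
  grad(y) = 2.225, v = y - alpha*grad = 0.8095
  prox(v) = soft_thresh(0.8095, 0.0219) = 0.7876
f(x_2) = 4*0.7876^2 - 5*0.7876 + 0.52*|0.7876| = -1.0473


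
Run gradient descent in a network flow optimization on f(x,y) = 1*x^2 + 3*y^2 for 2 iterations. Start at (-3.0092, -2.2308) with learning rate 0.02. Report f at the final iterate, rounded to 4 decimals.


Gradient descent on f(x,y) = 1*x^2 + 3*y^2.
Starting point: (-3.0092, -2.2308), alpha = 0.02
Step 1: grad_x = 2*1*-3.0092 = -6.0184, grad_y = 2*3*-2.2308 = -13.3848
  x_1 = -3.0092 - 0.02*-6.0184 = -2.8888
  y_1 = -2.2308 - 0.02*-13.3848 = -1.9631
Step 2: grad_x = 2*1*-2.8888 = -5.7777, grad_y = 2*3*-1.9631 = -11.7786
  x_2 = -2.8888 - 0.02*-5.7777 = -2.7733
  y_2 = -1.9631 - 0.02*-11.7786 = -1.7275
f(-2.7733, -1.7275) = 1*(-2.7733)^2 + 3*(-1.7275)^2 = 16.6442


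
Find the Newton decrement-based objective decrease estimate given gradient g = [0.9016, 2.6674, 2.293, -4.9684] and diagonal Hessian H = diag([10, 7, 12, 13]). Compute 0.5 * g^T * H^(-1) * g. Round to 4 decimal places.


Step 1: H is diagonal, so H^(-1) * g = [0.0902, 0.3811, 0.1911, -0.3822].
Step 2: g^T H^(-1) g = sum_i g_i^2 / H_ii
  = (0.9016)^2/10 + (2.6674)^2/7 + (2.293)^2/12 + (-4.9684)^2/13
  = 0.0813 + 1.0164 + 0.4382 + 1.8988 = 3.4347
Step 3: Objective decrease = 0.5 * g^T H^(-1) g = 1.7174


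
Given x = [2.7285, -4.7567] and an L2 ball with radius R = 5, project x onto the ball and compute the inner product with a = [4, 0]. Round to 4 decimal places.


Step 1: Compute ||x|| (intermediates to 6 decimals).
||x|| = sqrt(2.7285^2 + (-4.7567)^2) = 5.483695
Step 2: Project.
Since ||x|| > R, scale = R/||x|| = 5/5.483695 = 0.911794, proj(x) = scale * x
proj(x) = [2.48783, -4.337131]
Step 3: Dot product.
a^T * proj(x) = 4*2.48783 + 0*(-4.337131) = 9.9513


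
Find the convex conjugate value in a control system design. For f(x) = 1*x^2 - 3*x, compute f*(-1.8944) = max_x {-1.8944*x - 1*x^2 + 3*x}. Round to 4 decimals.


f*(y) = sup_x {y*x - a*x^2 - b*x} = sup_x {(y-b)*x - a*x^2}
FOC: (y - b) - 2a*x = 0 => x* = (y - b)/(2a)
x* = (-1.8944 + 3)/(2*1) = 0.5528
f*(-1.8944) = (y-b)^2/(4a) = (-1.8944 + 3)^2/(4*1)
= 1.2224/4 = 0.3056


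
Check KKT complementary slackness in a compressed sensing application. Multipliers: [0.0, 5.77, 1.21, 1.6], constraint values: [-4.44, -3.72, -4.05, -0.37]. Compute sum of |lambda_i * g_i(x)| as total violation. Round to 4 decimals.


KKT complementary slackness check:
lambda_1 * g_1 = 0.0 * -4.44 = -0.0
lambda_2 * g_2 = 5.77 * -3.72 = -21.4644
lambda_3 * g_3 = 1.21 * -4.05 = -4.9005
lambda_4 * g_4 = 1.6 * -0.37 = -0.592
Total violation = 0.0 + 21.4644 + 4.9005 + 0.592 = 26.9569


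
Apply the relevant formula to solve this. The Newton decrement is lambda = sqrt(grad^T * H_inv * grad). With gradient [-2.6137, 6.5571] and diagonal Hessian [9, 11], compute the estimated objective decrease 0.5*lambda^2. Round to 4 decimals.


Step 1: H is diagonal, so H^(-1) * g = [-0.2904, 0.5961].
Step 2: g^T H^(-1) g = sum_i g_i^2 / H_ii
  = (-2.6137)^2/9 + (6.5571)^2/11
  = 0.759 + 3.9087 = 4.6677
Step 3: Objective decrease = 0.5 * g^T H^(-1) g = 2.3339


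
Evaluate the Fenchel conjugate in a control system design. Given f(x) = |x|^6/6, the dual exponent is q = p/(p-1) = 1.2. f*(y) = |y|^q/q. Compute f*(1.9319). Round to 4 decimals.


The conjugate exponent q satisfies 1/p + 1/q = 1.
p = 6, so q = 6/(6 - 1) = 1.2
|y|^q = 1.9319^1.2 = 2.2038
f*(1.9319) = 2.2038 / 1.2 = 1.8365


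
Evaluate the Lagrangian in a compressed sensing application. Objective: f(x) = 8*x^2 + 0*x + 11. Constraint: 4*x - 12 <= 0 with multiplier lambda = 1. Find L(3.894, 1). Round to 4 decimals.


Step 1: Evaluate f(x).
f(3.894) = 8*3.894^2 + 0*3.894 + 11 = 132.3059
Step 2: Evaluate g(x).
g(3.894) = 4*3.894 - 12 = 3.576
Step 3: Compute Lagrangian.
L = 132.3059 + 1*3.576 = 135.8819


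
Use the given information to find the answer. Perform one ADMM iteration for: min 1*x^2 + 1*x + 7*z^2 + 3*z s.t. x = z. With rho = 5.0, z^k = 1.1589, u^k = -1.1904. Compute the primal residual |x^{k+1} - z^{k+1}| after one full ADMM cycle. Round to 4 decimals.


ADMM iteration with rho = 5.0, z^k = 1.1589, u^k = -1.1904
Step 1: x-update.
Minimize 1*x^2 + 1*x + (5.0/2)*(x - 1.1589 - 1.1904)^2
FOC: (2*1 + 5.0)*x = -1 + 5.0*(1.1589 + 1.1904)
x^{k+1} = 1.5352
Step 2: z-update.
Minimize 7*z^2 + 3*z + (5.0/2)*(1.5352 - z - 1.1904)^2
FOC: (2*7 + 5.0)*z = -3 + 5.0*(1.5352 - 1.1904)
z^{k+1} = -0.0672
Step 3: u-update.
u^{k+1} = -1.1904 + 1.5352 + 0.0672 = 0.412
Step 4: Primal residual = |1.5352 + 0.0672| = 1.6024


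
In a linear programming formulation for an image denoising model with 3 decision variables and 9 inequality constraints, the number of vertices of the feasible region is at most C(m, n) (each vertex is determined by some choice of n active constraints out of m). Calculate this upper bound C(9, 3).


Each vertex corresponds to some choice of n active constraints out of m, so the number of vertices is at most C(m, n) = m! / (n!(m-n)!).
m = 9, n = 3
Numerator: 9 * 8 * 7
Denominator: 3! = 6
C(9, 3) = 84


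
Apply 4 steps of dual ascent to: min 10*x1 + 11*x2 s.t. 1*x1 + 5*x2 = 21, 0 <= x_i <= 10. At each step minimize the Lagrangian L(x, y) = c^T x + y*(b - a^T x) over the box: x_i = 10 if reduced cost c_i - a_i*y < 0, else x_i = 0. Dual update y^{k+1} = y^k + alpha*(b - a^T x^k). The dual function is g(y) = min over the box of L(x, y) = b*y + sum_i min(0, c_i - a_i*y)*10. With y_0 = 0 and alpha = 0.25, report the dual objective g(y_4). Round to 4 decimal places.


Dual ascent for LP: min 10*x1 + 11*x2, 1*x1 + 5*x2 = 21, 0 <= x_i <= 10
Step 1: y^k = 0.0, reduced costs: (10.0, 11.0)
  x^k = (0.0, 0.0), subgradient = b - a^T x = 21.0
  y^{k+1} = 0.0 + 0.25*21.0 = 5.25
Step 2: y^k = 5.25, reduced costs: (4.75, -15.25)
  x^k = (0.0, 10.0), subgradient = b - a^T x = -29.0
  y^{k+1} = 5.25 + 0.25*-29.0 = -2.0
Step 3: y^k = -2.0, reduced costs: (12.0, 21.0)
  x^k = (0.0, 0.0), subgradient = b - a^T x = 21.0
  y^{k+1} = -2.0 + 0.25*21.0 = 3.25
Step 4: y^k = 3.25, reduced costs: (6.75, -5.25)
  x^k = (0.0, 10.0), subgradient = b - a^T x = -29.0
  y^{k+1} = 3.25 + 0.25*-29.0 = -4.0
Dual objective at y_4 = -4.0: reduced costs (14.0, 31.0), box minimizer x = (0.0, 0.0)
g(y_4) = b*y + (c1 - a1*y)*x1 + (c2 - a2*y)*x2 = 21*(-4.0) + 14.0*0.0 + 31.0*0.0 = -84.0 + 0.0 + 0.0 = -84.0
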